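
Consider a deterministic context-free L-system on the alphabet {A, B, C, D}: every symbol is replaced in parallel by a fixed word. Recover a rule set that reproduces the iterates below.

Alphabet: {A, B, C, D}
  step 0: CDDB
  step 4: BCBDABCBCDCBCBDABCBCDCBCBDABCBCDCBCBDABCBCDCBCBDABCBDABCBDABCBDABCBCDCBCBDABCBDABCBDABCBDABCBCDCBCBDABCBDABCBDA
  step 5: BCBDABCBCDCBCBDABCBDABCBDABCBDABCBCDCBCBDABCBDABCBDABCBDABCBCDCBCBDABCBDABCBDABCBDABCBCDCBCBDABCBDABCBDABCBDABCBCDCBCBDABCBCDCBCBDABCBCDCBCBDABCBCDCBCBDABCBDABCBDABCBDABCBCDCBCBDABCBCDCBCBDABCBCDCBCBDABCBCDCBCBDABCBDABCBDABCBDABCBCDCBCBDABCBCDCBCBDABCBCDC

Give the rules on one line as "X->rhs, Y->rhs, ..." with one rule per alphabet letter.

A->DC, B->BC, C->BDA, D->BC

  step 4 ⇒ step 5: BCBDABCBCDCBCBDABCBCDCBCBDABCBCDCBCBDABCBCDCBCBDABCBDABCBDABCBDABCBCDCBCBDABCBDABCBDABCBDABCBCDCBCBDABCBDABCBDA ⇒ BC·BDA·BC·BC·DC·BC·BDA·BC·BDA·BC·BDA·BC·BDA·BC·BC·DC·BC·BDA·BC·BDA·BC·BDA·BC·BDA·BC·BC·DC·BC·BDA·BC·BDA·BC·BDA·BC·BDA·BC·BC·DC·BC·BDA·BC·BDA·BC·BDA·BC·BDA·BC·BC·DC·BC·BDA·BC·BC·DC·BC·BDA·BC·BC·DC·BC·BDA·BC·BC·DC·BC·BDA·BC·BDA·BC·BDA·BC·BDA·BC·BC·DC·BC·BDA·BC·BC·DC·BC·BDA·BC·BC·DC·BC·BDA·BC·BC·DC·BC·BDA·BC·BDA·BC·BDA·BC·BDA·BC·BC·DC·BC·BDA·BC·BC·DC·BC·BDA·BC·BC·DC
    A ↦ DC
    B ↦ BC
    C ↦ BDA
    D ↦ BC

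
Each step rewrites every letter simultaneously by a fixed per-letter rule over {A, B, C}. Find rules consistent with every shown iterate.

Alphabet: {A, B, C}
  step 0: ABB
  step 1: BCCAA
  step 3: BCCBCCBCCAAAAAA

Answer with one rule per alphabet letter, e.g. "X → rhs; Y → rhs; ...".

A->BCC, B->A, C->A

  step 0 ⇒ step 1: ABB ⇒ BCC·A·A
    A ↦ BCC
    B ↦ A
    C ↦ A  (constrained at step 1)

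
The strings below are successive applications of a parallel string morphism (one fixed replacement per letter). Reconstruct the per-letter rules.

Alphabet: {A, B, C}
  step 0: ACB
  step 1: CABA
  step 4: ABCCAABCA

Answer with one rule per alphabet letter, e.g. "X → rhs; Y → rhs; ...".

  step 0 ⇒ step 1: ACB ⇒ C·AB·A
    A ↦ C
    B ↦ A
    C ↦ AB

A->C, B->A, C->AB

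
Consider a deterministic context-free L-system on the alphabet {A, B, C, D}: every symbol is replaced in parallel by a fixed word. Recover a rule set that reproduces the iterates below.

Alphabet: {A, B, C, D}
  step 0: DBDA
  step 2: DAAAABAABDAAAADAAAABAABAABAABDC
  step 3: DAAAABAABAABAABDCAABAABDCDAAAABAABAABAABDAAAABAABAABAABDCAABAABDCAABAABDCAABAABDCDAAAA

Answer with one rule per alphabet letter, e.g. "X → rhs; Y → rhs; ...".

A->AAB, B->DC, C->AA, D->DAA

  step 2 ⇒ step 3: DAAAABAABDAAAADAAAABAABAABAABDC ⇒ DAA·AAB·AAB·AAB·AAB·DC·AAB·AAB·DC·DAA·AAB·AAB·AAB·AAB·DAA·AAB·AAB·AAB·AAB·DC·AAB·AAB·DC·AAB·AAB·DC·AAB·AAB·DC·DAA·AA
    A ↦ AAB
    B ↦ DC
    C ↦ AA
    D ↦ DAA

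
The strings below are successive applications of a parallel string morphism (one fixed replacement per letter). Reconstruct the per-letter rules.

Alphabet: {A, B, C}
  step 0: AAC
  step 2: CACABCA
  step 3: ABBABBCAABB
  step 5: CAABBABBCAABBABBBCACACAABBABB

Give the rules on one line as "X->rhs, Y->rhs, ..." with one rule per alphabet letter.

A->B, B->CA, C->AB

  step 2 ⇒ step 3: CACABCA ⇒ AB·B·AB·B·CA·AB·B
    A ↦ B
    B ↦ CA
    C ↦ AB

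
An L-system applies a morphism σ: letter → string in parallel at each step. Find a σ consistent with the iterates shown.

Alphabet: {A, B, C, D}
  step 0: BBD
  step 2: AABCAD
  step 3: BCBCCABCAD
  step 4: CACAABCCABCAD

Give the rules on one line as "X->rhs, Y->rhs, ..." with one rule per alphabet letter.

A->BC, B->C, C->A, D->AD

  step 3 ⇒ step 4: BCBCCABCAD ⇒ C·A·C·A·A·BC·C·A·BC·AD
    A ↦ BC
    B ↦ C
    C ↦ A
    D ↦ AD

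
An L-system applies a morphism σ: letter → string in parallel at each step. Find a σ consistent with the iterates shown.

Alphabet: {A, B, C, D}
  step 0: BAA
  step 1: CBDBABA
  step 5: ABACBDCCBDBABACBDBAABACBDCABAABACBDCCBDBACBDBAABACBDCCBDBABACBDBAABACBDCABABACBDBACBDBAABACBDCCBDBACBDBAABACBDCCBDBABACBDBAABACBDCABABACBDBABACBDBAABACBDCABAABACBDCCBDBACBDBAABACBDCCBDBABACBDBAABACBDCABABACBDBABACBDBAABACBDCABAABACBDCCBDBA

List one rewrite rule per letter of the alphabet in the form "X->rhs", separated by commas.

A->BA, B->CBD, C->ABA, D->C

  step 0 ⇒ step 1: BAA ⇒ CBD·BA·BA
    A ↦ BA
    B ↦ CBD
    C ↦ ABA  (constrained at step 1)
    D ↦ C  (constrained at step 1)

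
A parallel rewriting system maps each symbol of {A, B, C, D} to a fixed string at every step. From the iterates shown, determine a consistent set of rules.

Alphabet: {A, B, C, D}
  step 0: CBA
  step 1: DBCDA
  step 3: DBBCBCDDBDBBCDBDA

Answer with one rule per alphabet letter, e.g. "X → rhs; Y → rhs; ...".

  step 0 ⇒ step 1: CBA ⇒ D·BC·DA
    A ↦ DA
    B ↦ BC
    C ↦ D
    D ↦ DB  (constrained at step 1)

A->DA, B->BC, C->D, D->DB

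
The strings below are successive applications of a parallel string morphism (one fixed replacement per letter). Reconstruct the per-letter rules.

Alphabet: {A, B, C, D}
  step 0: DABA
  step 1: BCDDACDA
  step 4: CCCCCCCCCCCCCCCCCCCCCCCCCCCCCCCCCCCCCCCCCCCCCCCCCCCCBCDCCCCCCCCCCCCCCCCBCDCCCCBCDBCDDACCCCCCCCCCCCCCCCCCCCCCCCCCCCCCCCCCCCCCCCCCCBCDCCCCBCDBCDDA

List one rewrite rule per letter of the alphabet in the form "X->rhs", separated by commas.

  step 0 ⇒ step 1: DABA ⇒ BCD·DA·C·DA
    A ↦ DA
    B ↦ C
    D ↦ BCD
    C ↦ CCC  (constrained at step 1)

A->DA, B->C, C->CCC, D->BCD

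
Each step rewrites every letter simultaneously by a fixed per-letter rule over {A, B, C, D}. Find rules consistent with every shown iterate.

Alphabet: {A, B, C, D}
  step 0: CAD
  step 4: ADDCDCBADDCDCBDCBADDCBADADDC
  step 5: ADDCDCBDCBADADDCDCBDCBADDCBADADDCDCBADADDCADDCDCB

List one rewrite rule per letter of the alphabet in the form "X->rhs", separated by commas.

A->AD, B->AD, C->B, D->DC

  step 4 ⇒ step 5: ADDCDCBADDCDCBDCBADDCBADADDC ⇒ AD·DC·DC·B·DC·B·AD·AD·DC·DC·B·DC·B·AD·DC·B·AD·AD·DC·DC·B·AD·AD·DC·AD·DC·DC·B
    A ↦ AD
    B ↦ AD
    C ↦ B
    D ↦ DC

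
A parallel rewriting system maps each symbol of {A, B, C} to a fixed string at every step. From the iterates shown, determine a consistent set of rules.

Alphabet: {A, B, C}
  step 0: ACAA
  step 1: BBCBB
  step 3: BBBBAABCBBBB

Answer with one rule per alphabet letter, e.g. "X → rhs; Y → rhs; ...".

  step 0 ⇒ step 1: ACAA ⇒ B·BC·B·B
    A ↦ B
    C ↦ BC
    B ↦ AA  (constrained at step 1)

A->B, B->AA, C->BC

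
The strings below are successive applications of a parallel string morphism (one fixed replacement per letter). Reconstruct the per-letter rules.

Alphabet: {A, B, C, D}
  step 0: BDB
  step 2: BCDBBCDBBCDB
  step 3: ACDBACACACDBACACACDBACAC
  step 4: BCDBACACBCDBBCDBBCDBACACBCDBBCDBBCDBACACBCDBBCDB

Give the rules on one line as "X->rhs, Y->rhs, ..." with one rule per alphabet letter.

  step 3 ⇒ step 4: ACDBACACACDBACACACDBACAC ⇒ BC·DB·AC·AC·BC·DB·BC·DB·BC·DB·AC·AC·BC·DB·BC·DB·BC·DB·AC·AC·BC·DB·BC·DB
    A ↦ BC
    B ↦ AC
    C ↦ DB
    D ↦ AC

A->BC, B->AC, C->DB, D->AC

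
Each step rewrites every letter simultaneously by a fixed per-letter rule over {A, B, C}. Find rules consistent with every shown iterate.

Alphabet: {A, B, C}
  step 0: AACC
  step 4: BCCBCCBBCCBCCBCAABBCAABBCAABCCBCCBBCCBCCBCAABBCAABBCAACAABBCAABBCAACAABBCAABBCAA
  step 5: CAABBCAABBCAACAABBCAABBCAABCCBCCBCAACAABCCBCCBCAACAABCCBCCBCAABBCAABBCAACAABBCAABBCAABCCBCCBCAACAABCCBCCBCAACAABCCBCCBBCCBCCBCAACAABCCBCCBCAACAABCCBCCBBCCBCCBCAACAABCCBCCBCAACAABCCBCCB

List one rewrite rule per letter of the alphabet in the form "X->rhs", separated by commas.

A->CCB, B->CAA, C->B

  step 4 ⇒ step 5: BCCBCCBBCCBCCBCAABBCAABBCAABCCBCCBBCCBCCBCAABBCAABBCAACAABBCAABBCAACAABBCAABBCAA ⇒ CAA·B·B·CAA·B·B·CAA·CAA·B·B·CAA·B·B·CAA·B·CCB·CCB·CAA·CAA·B·CCB·CCB·CAA·CAA·B·CCB·CCB·CAA·B·B·CAA·B·B·CAA·CAA·B·B·CAA·B·B·CAA·B·CCB·CCB·CAA·CAA·B·CCB·CCB·CAA·CAA·B·CCB·CCB·B·CCB·CCB·CAA·CAA·B·CCB·CCB·CAA·CAA·B·CCB·CCB·B·CCB·CCB·CAA·CAA·B·CCB·CCB·CAA·CAA·B·CCB·CCB
    A ↦ CCB
    B ↦ CAA
    C ↦ B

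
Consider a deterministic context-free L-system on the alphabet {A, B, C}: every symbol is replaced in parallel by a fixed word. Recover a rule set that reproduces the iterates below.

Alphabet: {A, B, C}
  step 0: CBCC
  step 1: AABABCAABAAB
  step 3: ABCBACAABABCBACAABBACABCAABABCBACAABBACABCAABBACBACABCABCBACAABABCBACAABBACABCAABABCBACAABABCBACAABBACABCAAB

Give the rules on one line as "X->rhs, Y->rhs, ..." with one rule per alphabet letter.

A->BAC, B->ABC, C->AAB

  step 0 ⇒ step 1: CBCC ⇒ AAB·ABC·AAB·AAB
    B ↦ ABC
    C ↦ AAB
    A ↦ BAC  (constrained at step 1)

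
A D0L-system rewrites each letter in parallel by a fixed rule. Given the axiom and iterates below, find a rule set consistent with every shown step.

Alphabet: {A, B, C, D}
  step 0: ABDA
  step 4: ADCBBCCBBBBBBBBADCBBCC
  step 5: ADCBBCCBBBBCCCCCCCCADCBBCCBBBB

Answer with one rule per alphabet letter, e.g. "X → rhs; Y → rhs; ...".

  step 4 ⇒ step 5: ADCBBCCBBBBBBBBADCBBCC ⇒ AD·C·BB·C·C·BB·BB·C·C·C·C·C·C·C·C·AD·C·BB·C·C·BB·BB
    A ↦ AD
    B ↦ C
    C ↦ BB
    D ↦ C

A->AD, B->C, C->BB, D->C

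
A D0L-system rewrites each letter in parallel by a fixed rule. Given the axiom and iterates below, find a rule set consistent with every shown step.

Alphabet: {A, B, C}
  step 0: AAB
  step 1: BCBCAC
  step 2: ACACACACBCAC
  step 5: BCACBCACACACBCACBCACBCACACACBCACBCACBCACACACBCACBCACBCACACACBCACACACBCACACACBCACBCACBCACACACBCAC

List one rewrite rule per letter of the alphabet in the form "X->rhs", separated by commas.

  step 1 ⇒ step 2: BCBCAC ⇒ AC·AC·AC·AC·BC·AC
    A ↦ BC
    B ↦ AC
    C ↦ AC

A->BC, B->AC, C->AC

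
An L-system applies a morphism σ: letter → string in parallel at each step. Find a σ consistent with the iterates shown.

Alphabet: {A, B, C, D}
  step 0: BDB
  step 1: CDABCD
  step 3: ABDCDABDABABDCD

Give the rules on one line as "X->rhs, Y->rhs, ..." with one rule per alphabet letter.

  step 0 ⇒ step 1: BDB ⇒ CD·AB·CD
    B ↦ CD
    D ↦ AB
    A ↦ D  (constrained at step 1)
    C ↦ D  (constrained at step 1)

A->D, B->CD, C->D, D->AB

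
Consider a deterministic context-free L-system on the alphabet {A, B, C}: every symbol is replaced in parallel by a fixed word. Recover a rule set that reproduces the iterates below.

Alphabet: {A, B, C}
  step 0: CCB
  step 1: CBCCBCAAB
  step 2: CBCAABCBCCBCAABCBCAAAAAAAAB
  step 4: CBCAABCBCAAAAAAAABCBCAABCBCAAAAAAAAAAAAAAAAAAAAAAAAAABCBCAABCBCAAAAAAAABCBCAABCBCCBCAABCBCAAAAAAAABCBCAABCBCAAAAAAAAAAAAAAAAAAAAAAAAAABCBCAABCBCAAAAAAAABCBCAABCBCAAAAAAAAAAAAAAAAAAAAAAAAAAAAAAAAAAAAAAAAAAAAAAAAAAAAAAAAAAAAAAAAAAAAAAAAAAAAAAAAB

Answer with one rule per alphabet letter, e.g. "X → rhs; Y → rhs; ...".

A->AAA, B->AAB, C->CBC

  step 1 ⇒ step 2: CBCCBCAAB ⇒ CBC·AAB·CBC·CBC·AAB·CBC·AAA·AAA·AAB
    A ↦ AAA
    B ↦ AAB
    C ↦ CBC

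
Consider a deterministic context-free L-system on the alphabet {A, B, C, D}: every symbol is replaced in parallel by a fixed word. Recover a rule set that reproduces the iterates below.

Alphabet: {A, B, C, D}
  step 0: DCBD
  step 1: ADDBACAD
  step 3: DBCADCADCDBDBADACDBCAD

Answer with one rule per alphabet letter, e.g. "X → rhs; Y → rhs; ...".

A->C, B->AC, C->DB, D->AD

  step 0 ⇒ step 1: DCBD ⇒ AD·DB·AC·AD
    B ↦ AC
    C ↦ DB
    D ↦ AD
    A ↦ C  (constrained at step 1)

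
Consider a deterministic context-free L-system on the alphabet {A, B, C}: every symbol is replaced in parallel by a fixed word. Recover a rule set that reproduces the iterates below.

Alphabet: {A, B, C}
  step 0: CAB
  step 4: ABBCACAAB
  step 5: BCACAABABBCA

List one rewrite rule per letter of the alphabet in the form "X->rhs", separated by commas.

  step 4 ⇒ step 5: ABBCACAAB ⇒ B·CA·CA·A·B·A·B·B·CA
    A ↦ B
    B ↦ CA
    C ↦ A

A->B, B->CA, C->A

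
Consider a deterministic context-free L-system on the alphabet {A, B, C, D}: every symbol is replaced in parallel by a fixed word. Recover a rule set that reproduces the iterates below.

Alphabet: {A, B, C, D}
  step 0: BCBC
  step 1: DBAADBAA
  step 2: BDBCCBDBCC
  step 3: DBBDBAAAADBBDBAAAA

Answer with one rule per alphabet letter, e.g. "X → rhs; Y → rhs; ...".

  step 2 ⇒ step 3: BDBCCBDBCC ⇒ DB·B·DB·AA·AA·DB·B·DB·AA·AA
    B ↦ DB
    C ↦ AA
    D ↦ B
  step 1 ⇒ step 2: DBAADBAA ⇒ B·DB·C·C·B·DB·C·C
    A ↦ C

A->C, B->DB, C->AA, D->B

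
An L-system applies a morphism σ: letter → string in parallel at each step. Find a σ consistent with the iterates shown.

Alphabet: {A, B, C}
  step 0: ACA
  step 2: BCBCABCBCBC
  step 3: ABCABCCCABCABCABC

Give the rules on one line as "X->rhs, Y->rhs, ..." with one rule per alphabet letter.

A->CC, B->A, C->BC

  step 2 ⇒ step 3: BCBCABCBCBC ⇒ A·BC·A·BC·CC·A·BC·A·BC·A·BC
    A ↦ CC
    B ↦ A
    C ↦ BC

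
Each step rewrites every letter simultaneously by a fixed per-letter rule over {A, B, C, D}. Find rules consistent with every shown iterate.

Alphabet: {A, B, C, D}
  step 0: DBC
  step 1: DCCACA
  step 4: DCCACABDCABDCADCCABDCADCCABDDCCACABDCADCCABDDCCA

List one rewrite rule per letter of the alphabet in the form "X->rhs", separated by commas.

A->BD, B->CA, C->CA, D->DC

  step 0 ⇒ step 1: DBC ⇒ DC·CA·CA
    B ↦ CA
    C ↦ CA
    D ↦ DC
    A ↦ BD  (constrained at step 1)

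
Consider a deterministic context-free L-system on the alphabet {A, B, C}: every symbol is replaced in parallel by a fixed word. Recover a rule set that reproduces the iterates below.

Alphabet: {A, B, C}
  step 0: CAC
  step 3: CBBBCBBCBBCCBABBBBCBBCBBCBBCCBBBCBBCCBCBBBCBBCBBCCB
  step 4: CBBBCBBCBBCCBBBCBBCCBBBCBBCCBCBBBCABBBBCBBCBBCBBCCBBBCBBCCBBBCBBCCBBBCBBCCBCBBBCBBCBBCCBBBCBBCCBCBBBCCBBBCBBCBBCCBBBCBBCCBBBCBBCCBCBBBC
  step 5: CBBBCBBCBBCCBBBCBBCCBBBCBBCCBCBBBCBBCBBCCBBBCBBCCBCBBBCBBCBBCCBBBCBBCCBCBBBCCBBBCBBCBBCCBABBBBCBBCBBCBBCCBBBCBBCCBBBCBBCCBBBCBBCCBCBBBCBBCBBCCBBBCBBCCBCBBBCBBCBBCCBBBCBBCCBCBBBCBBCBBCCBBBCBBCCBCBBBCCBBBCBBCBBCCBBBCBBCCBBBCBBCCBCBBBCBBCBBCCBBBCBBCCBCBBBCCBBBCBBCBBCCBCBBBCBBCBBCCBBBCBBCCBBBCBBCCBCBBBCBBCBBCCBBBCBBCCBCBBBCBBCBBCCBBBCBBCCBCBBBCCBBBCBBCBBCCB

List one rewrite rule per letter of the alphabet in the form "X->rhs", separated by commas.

A->ABB, B->BBC, C->CB

  step 4 ⇒ step 5: CBBBCBBCBBCCBBBCBBCCBBBCBBCCBCBBBCABBBBCBBCBBCBBCCBBBCBBCCBBBCBBCCBBBCBBCCBCBBBCBBCBBCCBBBCBBCCBCBBBCCBBBCBBCBBCCBBBCBBCCBBBCBBCCBCBBBC ⇒ CB·BBC·BBC·BBC·CB·BBC·BBC·CB·BBC·BBC·CB·CB·BBC·BBC·BBC·CB·BBC·BBC·CB·CB·BBC·BBC·BBC·CB·BBC·BBC·CB·CB·BBC·CB·BBC·BBC·BBC·CB·ABB·BBC·BBC·BBC·BBC·CB·BBC·BBC·CB·BBC·BBC·CB·BBC·BBC·CB·CB·BBC·BBC·BBC·CB·BBC·BBC·CB·CB·BBC·BBC·BBC·CB·BBC·BBC·CB·CB·BBC·BBC·BBC·CB·BBC·BBC·CB·CB·BBC·CB·BBC·BBC·BBC·CB·BBC·BBC·CB·BBC·BBC·CB·CB·BBC·BBC·BBC·CB·BBC·BBC·CB·CB·BBC·CB·BBC·BBC·BBC·CB·CB·BBC·BBC·BBC·CB·BBC·BBC·CB·BBC·BBC·CB·CB·BBC·BBC·BBC·CB·BBC·BBC·CB·CB·BBC·BBC·BBC·CB·BBC·BBC·CB·CB·BBC·CB·BBC·BBC·BBC·CB
    A ↦ ABB
    B ↦ BBC
    C ↦ CB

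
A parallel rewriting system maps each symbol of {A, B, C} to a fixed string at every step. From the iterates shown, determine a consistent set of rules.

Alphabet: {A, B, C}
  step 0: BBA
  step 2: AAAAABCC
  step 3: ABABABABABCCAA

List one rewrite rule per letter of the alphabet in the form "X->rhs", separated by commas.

A->AB, B->CC, C->A

  step 2 ⇒ step 3: AAAAABCC ⇒ AB·AB·AB·AB·AB·CC·A·A
    A ↦ AB
    B ↦ CC
    C ↦ A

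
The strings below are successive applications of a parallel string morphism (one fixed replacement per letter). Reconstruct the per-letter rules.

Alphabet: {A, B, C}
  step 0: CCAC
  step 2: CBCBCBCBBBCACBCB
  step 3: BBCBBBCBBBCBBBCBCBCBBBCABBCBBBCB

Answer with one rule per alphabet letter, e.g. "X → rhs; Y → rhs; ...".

  step 2 ⇒ step 3: CBCBCBCBBBCACBCB ⇒ BB·CB·BB·CB·BB·CB·BB·CB·CB·CB·BB·CA·BB·CB·BB·CB
    A ↦ CA
    B ↦ CB
    C ↦ BB

A->CA, B->CB, C->BB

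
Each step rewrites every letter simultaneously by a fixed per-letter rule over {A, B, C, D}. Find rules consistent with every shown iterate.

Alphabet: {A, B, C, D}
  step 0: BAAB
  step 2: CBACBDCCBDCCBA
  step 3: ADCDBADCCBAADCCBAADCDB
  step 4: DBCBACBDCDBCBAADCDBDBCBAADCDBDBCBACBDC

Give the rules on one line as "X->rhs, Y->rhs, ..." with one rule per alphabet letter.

A->DB, B->DC, C->A, D->CB

  step 3 ⇒ step 4: ADCDBADCCBAADCCBAADCDB ⇒ DB·CB·A·CB·DC·DB·CB·A·A·DC·DB·DB·CB·A·A·DC·DB·DB·CB·A·CB·DC
    A ↦ DB
    B ↦ DC
    C ↦ A
    D ↦ CB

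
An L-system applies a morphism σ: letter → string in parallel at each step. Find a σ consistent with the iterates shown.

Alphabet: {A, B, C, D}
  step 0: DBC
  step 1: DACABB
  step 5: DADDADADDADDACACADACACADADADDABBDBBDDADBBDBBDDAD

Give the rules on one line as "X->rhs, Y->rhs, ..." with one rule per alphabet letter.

  step 0 ⇒ step 1: DBC ⇒ DA·CA·BB
    B ↦ CA
    C ↦ BB
    D ↦ DA
    A ↦ D  (constrained at step 1)

A->D, B->CA, C->BB, D->DA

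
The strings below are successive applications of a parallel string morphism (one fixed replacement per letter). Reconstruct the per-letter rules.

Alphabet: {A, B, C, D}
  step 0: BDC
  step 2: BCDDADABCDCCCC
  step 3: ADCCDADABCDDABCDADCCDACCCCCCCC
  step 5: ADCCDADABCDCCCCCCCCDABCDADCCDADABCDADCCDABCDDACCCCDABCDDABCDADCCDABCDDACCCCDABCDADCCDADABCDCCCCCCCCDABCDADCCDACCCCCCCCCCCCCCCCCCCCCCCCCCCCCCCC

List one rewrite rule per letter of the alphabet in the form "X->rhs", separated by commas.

A->BCD, B->AD, C->CC, D->DA

  step 2 ⇒ step 3: BCDDADABCDCCCC ⇒ AD·CC·DA·DA·BCD·DA·BCD·AD·CC·DA·CC·CC·CC·CC
    A ↦ BCD
    B ↦ AD
    C ↦ CC
    D ↦ DA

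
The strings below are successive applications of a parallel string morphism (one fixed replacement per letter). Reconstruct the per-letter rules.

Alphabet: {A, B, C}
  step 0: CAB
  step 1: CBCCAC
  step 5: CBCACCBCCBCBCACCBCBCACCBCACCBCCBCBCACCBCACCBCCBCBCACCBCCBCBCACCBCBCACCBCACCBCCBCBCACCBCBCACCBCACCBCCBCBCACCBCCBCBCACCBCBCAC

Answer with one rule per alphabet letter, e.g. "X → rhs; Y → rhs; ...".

A->C, B->CAC, C->CB

  step 0 ⇒ step 1: CAB ⇒ CB·C·CAC
    A ↦ C
    B ↦ CAC
    C ↦ CB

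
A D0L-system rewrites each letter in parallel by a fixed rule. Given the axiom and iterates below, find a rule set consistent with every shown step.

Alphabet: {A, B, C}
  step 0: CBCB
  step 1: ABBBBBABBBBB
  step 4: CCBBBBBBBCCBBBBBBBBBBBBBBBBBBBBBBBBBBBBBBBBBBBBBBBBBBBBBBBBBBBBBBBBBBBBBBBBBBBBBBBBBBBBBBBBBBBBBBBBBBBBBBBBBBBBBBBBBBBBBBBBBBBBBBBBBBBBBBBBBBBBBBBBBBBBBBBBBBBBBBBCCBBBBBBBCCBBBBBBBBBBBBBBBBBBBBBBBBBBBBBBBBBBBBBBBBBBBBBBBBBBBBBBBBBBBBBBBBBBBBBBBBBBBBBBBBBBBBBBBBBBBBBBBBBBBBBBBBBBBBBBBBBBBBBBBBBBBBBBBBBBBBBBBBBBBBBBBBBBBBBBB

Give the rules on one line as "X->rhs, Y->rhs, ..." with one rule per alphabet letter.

A->CCB, B->BBB, C->ABB

  step 0 ⇒ step 1: CBCB ⇒ ABB·BBB·ABB·BBB
    B ↦ BBB
    C ↦ ABB
    A ↦ CCB  (constrained at step 1)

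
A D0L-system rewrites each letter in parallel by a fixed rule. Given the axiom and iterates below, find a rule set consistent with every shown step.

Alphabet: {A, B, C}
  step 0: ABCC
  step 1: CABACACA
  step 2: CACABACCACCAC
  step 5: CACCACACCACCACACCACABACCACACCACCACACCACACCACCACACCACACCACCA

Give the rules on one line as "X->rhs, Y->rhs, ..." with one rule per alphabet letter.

  step 1 ⇒ step 2: CABACACA ⇒ CA·C·ABA·C·CA·C·CA·C
    A ↦ C
    B ↦ ABA
    C ↦ CA

A->C, B->ABA, C->CA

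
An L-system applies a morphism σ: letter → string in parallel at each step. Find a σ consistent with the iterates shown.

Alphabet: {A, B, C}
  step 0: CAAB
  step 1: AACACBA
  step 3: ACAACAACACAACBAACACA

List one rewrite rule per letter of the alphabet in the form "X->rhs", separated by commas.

  step 0 ⇒ step 1: CAAB ⇒ A·AC·AC·BA
    A ↦ AC
    B ↦ BA
    C ↦ A

A->AC, B->BA, C->A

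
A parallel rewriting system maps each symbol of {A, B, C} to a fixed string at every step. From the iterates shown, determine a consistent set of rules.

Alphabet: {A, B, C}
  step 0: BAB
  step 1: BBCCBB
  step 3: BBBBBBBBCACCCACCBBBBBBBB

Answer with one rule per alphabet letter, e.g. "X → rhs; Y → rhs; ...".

  step 0 ⇒ step 1: BAB ⇒ BB·CC·BB
    A ↦ CC
    B ↦ BB
    C ↦ CA  (constrained at step 1)

A->CC, B->BB, C->CA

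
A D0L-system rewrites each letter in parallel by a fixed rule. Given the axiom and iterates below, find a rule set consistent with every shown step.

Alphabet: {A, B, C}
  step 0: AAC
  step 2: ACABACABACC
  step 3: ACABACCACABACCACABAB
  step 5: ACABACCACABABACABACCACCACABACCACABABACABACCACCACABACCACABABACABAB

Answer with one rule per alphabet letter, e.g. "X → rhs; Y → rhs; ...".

A->AC, B->C, C->AB

  step 2 ⇒ step 3: ACABACABACC ⇒ AC·AB·AC·C·AC·AB·AC·C·AC·AB·AB
    A ↦ AC
    B ↦ C
    C ↦ AB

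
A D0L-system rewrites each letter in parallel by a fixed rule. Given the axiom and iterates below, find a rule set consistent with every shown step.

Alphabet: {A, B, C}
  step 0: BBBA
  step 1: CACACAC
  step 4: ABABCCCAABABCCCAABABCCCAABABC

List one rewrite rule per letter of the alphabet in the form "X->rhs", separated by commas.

A->C, B->CA, C->AB

  step 0 ⇒ step 1: BBBA ⇒ CA·CA·CA·C
    A ↦ C
    B ↦ CA
    C ↦ AB  (constrained at step 1)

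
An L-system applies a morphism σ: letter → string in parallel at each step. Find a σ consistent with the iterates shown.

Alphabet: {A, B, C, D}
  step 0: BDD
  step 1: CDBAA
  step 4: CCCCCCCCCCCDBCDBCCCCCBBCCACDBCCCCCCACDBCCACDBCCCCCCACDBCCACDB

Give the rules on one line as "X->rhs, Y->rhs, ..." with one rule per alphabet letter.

  step 0 ⇒ step 1: BDD ⇒ CDB·A·A
    B ↦ CDB
    D ↦ A
    A ↦ CBB  (constrained at step 1)
    C ↦ CC  (constrained at step 1)

A->CBB, B->CDB, C->CC, D->A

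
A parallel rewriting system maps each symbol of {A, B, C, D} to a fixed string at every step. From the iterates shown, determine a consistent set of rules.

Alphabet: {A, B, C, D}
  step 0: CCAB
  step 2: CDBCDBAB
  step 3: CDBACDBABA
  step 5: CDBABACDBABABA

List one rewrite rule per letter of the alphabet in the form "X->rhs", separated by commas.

  step 2 ⇒ step 3: CDBCDBAB ⇒ CD·B·A·CD·B·A·B·A
    A ↦ B
    B ↦ A
    C ↦ CD
    D ↦ B

A->B, B->A, C->CD, D->B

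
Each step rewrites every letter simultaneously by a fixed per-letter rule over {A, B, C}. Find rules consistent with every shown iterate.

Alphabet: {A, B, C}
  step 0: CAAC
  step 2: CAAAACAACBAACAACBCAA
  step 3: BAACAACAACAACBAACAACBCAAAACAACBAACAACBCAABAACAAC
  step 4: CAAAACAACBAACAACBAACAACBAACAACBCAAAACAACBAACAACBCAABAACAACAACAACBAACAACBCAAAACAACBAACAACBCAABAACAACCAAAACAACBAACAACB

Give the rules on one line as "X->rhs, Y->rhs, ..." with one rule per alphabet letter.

A->AAC, B->CAA, C->B

  step 3 ⇒ step 4: BAACAACAACAACBAACAACBCAAAACAACBAACAACBCAABAACAAC ⇒ CAA·AAC·AAC·B·AAC·AAC·B·AAC·AAC·B·AAC·AAC·B·CAA·AAC·AAC·B·AAC·AAC·B·CAA·B·AAC·AAC·AAC·AAC·B·AAC·AAC·B·CAA·AAC·AAC·B·AAC·AAC·B·CAA·B·AAC·AAC·CAA·AAC·AAC·B·AAC·AAC·B
    A ↦ AAC
    B ↦ CAA
    C ↦ B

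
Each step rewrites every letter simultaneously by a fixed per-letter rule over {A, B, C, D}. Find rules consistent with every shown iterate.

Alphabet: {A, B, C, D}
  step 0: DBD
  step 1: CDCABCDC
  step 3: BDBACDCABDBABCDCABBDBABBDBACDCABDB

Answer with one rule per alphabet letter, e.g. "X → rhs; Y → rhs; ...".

  step 0 ⇒ step 1: DBD ⇒ CDC·AB·CDC
    B ↦ AB
    D ↦ CDC
    A ↦ BDB  (constrained at step 1)
    C ↦ A  (constrained at step 1)

A->BDB, B->AB, C->A, D->CDC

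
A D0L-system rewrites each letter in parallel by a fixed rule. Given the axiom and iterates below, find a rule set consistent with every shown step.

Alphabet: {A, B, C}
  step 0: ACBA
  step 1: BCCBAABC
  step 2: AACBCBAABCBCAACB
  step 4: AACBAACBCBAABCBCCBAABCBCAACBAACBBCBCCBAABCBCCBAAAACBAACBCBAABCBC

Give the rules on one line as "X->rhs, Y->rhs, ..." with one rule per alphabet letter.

A->BC, B->AA, C->CB

  step 1 ⇒ step 2: BCCBAABC ⇒ AA·CB·CB·AA·BC·BC·AA·CB
    A ↦ BC
    B ↦ AA
    C ↦ CB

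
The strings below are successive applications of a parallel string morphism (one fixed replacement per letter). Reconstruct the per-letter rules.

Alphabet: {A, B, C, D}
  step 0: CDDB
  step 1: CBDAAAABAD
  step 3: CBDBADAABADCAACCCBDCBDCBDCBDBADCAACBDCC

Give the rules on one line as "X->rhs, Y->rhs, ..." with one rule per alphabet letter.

  step 0 ⇒ step 1: CDDB ⇒ CBD·AA·AA·BAD
    B ↦ BAD
    C ↦ CBD
    D ↦ AA
    A ↦ C  (constrained at step 1)

A->C, B->BAD, C->CBD, D->AA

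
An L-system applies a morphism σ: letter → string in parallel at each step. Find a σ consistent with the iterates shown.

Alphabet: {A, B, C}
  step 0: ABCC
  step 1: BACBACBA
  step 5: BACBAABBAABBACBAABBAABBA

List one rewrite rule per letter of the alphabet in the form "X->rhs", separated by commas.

A->B, B->A, C->CBA

  step 0 ⇒ step 1: ABCC ⇒ B·A·CBA·CBA
    A ↦ B
    B ↦ A
    C ↦ CBA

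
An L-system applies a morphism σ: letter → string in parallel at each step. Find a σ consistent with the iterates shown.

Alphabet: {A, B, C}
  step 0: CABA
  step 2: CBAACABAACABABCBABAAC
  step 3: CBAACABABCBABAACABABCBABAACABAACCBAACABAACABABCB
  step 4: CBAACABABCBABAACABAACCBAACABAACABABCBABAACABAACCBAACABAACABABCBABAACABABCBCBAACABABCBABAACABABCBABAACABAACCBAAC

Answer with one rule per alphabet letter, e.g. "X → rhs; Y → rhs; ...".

A->AB, B->AAC, C->CB

  step 3 ⇒ step 4: CBAACABABCBABAACABABCBABAACABAACCBAACABAACABABCB ⇒ CB·AAC·AB·AB·CB·AB·AAC·AB·AAC·CB·AAC·AB·AAC·AB·AB·CB·AB·AAC·AB·AAC·CB·AAC·AB·AAC·AB·AB·CB·AB·AAC·AB·AB·CB·CB·AAC·AB·AB·CB·AB·AAC·AB·AB·CB·AB·AAC·AB·AAC·CB·AAC
    A ↦ AB
    B ↦ AAC
    C ↦ CB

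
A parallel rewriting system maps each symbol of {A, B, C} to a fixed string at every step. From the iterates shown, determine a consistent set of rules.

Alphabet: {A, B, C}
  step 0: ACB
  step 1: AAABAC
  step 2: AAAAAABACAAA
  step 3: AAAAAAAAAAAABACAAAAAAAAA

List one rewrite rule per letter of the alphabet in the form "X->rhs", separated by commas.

A->AA, B->BAC, C->A

  step 2 ⇒ step 3: AAAAAABACAAA ⇒ AA·AA·AA·AA·AA·AA·BAC·AA·A·AA·AA·AA
    A ↦ AA
    B ↦ BAC
    C ↦ A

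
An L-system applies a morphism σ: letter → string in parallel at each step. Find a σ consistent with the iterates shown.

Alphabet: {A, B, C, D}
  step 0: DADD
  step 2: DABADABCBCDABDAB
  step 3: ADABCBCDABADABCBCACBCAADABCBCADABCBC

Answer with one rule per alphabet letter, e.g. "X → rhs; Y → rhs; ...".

  step 2 ⇒ step 3: DABADABCBCDABDAB ⇒ A·DAB·CBC·DAB·A·DAB·CBC·A·CBC·A·A·DAB·CBC·A·DAB·CBC
    A ↦ DAB
    B ↦ CBC
    C ↦ A
    D ↦ A

A->DAB, B->CBC, C->A, D->A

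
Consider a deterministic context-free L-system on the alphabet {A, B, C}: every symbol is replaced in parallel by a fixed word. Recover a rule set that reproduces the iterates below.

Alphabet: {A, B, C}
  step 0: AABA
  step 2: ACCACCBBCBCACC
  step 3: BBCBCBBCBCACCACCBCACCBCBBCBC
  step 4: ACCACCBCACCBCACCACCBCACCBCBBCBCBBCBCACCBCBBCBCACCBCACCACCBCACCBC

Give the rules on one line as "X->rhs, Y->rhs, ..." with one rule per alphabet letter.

A->B, B->ACC, C->BC

  step 3 ⇒ step 4: BBCBCBBCBCACCACCBCACCBCBBCBC ⇒ ACC·ACC·BC·ACC·BC·ACC·ACC·BC·ACC·BC·B·BC·BC·B·BC·BC·ACC·BC·B·BC·BC·ACC·BC·ACC·ACC·BC·ACC·BC
    A ↦ B
    B ↦ ACC
    C ↦ BC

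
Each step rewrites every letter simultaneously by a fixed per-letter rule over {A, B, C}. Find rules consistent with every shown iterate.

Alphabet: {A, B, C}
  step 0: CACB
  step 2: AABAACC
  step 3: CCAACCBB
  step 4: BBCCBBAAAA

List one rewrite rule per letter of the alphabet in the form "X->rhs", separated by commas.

  step 3 ⇒ step 4: CCAACCBB ⇒ B·B·C·C·B·B·AA·AA
    A ↦ C
    B ↦ AA
    C ↦ B

A->C, B->AA, C->B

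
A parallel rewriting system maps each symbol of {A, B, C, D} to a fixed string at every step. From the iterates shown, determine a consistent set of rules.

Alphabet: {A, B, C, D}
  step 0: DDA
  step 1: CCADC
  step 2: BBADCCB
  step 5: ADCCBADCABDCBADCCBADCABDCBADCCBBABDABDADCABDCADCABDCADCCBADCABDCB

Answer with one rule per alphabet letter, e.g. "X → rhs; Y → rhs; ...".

  step 1 ⇒ step 2: CCADC ⇒ B·B·ADC·C·B
    A ↦ ADC
    C ↦ B
    D ↦ C
    B ↦ ABD  (constrained at step 2)

A->ADC, B->ABD, C->B, D->C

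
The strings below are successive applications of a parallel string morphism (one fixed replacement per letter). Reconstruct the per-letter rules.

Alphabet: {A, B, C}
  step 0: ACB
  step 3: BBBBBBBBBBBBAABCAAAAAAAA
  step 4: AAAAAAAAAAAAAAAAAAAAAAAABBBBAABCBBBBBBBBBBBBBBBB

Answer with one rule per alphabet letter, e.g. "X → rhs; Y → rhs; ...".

  step 3 ⇒ step 4: BBBBBBBBBBBBAABCAAAAAAAA ⇒ AA·AA·AA·AA·AA·AA·AA·AA·AA·AA·AA·AA·BB·BB·AA·BC·BB·BB·BB·BB·BB·BB·BB·BB
    A ↦ BB
    B ↦ AA
    C ↦ BC

A->BB, B->AA, C->BC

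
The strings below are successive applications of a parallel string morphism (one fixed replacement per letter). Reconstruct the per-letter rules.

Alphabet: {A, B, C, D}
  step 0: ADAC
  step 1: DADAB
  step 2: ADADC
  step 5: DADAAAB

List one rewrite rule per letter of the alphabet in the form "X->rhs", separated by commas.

A->D, B->C, C->AB, D->A

  step 1 ⇒ step 2: DADAB ⇒ A·D·A·D·C
    A ↦ D
    B ↦ C
    D ↦ A
  step 0 ⇒ step 1: ADAC ⇒ D·A·D·AB
    C ↦ AB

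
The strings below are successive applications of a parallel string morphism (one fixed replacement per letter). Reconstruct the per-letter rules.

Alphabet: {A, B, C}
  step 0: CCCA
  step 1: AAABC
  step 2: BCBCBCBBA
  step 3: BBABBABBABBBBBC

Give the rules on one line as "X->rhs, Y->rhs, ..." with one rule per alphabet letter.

  step 2 ⇒ step 3: BCBCBCBBA ⇒ BB·A·BB·A·BB·A·BB·BB·BC
    A ↦ BC
    B ↦ BB
    C ↦ A

A->BC, B->BB, C->A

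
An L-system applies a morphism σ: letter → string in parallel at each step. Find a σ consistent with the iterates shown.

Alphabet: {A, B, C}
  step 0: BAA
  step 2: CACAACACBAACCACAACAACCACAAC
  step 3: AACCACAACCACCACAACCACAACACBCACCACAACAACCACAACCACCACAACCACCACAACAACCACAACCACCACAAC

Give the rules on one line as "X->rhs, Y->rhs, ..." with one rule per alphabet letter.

A->CAC, B->ACB, C->AAC

  step 2 ⇒ step 3: CACAACACBAACCACAACAACCACAAC ⇒ AAC·CAC·AAC·CAC·CAC·AAC·CAC·AAC·ACB·CAC·CAC·AAC·AAC·CAC·AAC·CAC·CAC·AAC·CAC·CAC·AAC·AAC·CAC·AAC·CAC·CAC·AAC
    A ↦ CAC
    B ↦ ACB
    C ↦ AAC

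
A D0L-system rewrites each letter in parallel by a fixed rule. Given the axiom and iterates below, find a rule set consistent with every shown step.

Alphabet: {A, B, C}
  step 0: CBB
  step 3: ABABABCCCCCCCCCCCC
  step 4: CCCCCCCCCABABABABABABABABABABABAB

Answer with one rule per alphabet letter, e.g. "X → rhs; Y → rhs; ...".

A->C, B->CC, C->AB

  step 3 ⇒ step 4: ABABABCCCCCCCCCCCC ⇒ C·CC·C·CC·C·CC·AB·AB·AB·AB·AB·AB·AB·AB·AB·AB·AB·AB
    A ↦ C
    B ↦ CC
    C ↦ AB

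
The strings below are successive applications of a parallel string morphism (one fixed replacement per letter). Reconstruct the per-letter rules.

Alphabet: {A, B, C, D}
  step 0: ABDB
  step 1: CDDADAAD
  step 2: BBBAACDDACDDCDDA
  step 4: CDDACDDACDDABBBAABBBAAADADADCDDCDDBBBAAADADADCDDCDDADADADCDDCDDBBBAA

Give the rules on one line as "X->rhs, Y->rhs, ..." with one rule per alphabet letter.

  step 1 ⇒ step 2: CDDADAAD ⇒ BBB·A·A·CDD·A·CDD·CDD·A
    A ↦ CDD
    C ↦ BBB
    D ↦ A
  step 0 ⇒ step 1: ABDB ⇒ CDD·AD·A·AD
    B ↦ AD

A->CDD, B->AD, C->BBB, D->A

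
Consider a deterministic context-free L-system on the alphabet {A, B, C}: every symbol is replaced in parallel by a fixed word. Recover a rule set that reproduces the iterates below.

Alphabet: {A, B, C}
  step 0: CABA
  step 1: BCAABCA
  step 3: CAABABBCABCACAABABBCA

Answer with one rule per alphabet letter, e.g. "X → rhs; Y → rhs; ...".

  step 0 ⇒ step 1: CABA ⇒ B·CA·AB·CA
    A ↦ CA
    B ↦ AB
    C ↦ B

A->CA, B->AB, C->B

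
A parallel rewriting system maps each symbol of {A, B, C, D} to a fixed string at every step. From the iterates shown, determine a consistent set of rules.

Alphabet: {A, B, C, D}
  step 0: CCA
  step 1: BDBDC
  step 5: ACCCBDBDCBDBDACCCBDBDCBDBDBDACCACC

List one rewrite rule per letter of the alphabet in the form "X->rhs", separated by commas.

A->C, B->A, C->BD, D->CC

  step 0 ⇒ step 1: CCA ⇒ BD·BD·C
    A ↦ C
    C ↦ BD
    B ↦ A  (constrained at step 1)
    D ↦ CC  (constrained at step 1)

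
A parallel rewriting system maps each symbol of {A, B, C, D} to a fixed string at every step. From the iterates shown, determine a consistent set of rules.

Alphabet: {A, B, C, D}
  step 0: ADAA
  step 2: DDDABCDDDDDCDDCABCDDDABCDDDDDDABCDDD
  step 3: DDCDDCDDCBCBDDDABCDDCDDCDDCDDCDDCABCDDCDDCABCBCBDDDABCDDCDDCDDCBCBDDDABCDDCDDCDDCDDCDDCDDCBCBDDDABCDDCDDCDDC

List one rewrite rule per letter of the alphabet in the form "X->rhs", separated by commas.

A->BCB, B->DDD, C->ABC, D->DDC

  step 2 ⇒ step 3: DDDABCDDDDDCDDCABCDDDABCDDDDDDABCDDD ⇒ DDC·DDC·DDC·BCB·DDD·ABC·DDC·DDC·DDC·DDC·DDC·ABC·DDC·DDC·ABC·BCB·DDD·ABC·DDC·DDC·DDC·BCB·DDD·ABC·DDC·DDC·DDC·DDC·DDC·DDC·BCB·DDD·ABC·DDC·DDC·DDC
    A ↦ BCB
    B ↦ DDD
    C ↦ ABC
    D ↦ DDC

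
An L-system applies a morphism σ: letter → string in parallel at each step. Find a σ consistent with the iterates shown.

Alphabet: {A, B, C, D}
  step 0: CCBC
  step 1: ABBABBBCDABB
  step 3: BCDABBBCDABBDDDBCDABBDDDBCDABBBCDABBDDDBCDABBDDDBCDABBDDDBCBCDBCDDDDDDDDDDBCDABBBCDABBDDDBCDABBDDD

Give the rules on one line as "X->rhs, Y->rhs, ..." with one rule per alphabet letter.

  step 0 ⇒ step 1: CCBC ⇒ ABB·ABB·BCD·ABB
    B ↦ BCD
    C ↦ ABB
    A ↦ BC  (constrained at step 1)
    D ↦ DDD  (constrained at step 1)

A->BC, B->BCD, C->ABB, D->DDD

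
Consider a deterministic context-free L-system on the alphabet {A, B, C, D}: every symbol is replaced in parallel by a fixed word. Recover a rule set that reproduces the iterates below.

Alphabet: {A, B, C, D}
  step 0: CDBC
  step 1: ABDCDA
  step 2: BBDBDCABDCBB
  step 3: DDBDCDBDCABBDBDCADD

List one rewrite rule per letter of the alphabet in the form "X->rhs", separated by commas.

A->BB, B->D, C->A, D->BDC

  step 2 ⇒ step 3: BBDBDCABDCBB ⇒ D·D·BDC·D·BDC·A·BB·D·BDC·A·D·D
    A ↦ BB
    B ↦ D
    C ↦ A
    D ↦ BDC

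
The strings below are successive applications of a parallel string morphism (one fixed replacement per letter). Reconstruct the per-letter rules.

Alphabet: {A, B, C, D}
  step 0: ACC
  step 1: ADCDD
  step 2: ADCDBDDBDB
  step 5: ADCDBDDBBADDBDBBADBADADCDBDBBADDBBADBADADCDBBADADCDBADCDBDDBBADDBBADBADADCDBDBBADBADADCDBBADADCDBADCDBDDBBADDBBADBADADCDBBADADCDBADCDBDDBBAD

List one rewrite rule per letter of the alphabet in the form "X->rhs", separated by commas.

  step 1 ⇒ step 2: ADCDD ⇒ ADC·DB·D·DB·DB
    A ↦ ADC
    C ↦ D
    D ↦ DB
    B ↦ BAD  (constrained at step 2)

A->ADC, B->BAD, C->D, D->DB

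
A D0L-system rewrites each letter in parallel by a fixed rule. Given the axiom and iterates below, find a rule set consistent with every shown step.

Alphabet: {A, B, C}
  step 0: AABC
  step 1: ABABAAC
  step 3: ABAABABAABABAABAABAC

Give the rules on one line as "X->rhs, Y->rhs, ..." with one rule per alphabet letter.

A->AB, B->A, C->AC

  step 0 ⇒ step 1: AABC ⇒ AB·AB·A·AC
    A ↦ AB
    B ↦ A
    C ↦ AC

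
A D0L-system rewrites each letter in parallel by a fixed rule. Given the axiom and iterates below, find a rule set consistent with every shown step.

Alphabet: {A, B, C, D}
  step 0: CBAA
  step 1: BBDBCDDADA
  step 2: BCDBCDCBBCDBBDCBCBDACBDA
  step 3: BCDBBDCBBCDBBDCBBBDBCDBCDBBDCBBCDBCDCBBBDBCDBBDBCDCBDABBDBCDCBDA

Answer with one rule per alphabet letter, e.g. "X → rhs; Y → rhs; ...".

  step 2 ⇒ step 3: BCDBCDCBBCDBBDCBCBDACBDA ⇒ BCD·BBD·CB·BCD·BBD·CB·BBD·BCD·BCD·BBD·CB·BCD·BCD·CB·BBD·BCD·BBD·BCD·CB·DA·BBD·BCD·CB·DA
    A ↦ DA
    B ↦ BCD
    C ↦ BBD
    D ↦ CB

A->DA, B->BCD, C->BBD, D->CB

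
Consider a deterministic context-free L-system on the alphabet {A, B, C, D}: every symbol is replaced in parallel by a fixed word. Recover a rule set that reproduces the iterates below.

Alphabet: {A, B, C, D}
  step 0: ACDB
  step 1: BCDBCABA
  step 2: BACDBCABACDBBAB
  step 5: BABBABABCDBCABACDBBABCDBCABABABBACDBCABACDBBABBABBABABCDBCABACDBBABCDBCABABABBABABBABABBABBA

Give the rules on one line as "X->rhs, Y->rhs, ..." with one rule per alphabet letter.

A->B, B->BA, C->CD, D->BCA

  step 1 ⇒ step 2: BCDBCABA ⇒ BA·CD·BCA·BA·CD·B·BA·B
    A ↦ B
    B ↦ BA
    C ↦ CD
    D ↦ BCA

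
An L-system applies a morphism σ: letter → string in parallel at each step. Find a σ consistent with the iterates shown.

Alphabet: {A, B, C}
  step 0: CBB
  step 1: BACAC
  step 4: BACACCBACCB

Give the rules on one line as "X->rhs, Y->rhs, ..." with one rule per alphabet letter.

A->C, B->AC, C->B

  step 0 ⇒ step 1: CBB ⇒ B·AC·AC
    B ↦ AC
    C ↦ B
    A ↦ C  (constrained at step 1)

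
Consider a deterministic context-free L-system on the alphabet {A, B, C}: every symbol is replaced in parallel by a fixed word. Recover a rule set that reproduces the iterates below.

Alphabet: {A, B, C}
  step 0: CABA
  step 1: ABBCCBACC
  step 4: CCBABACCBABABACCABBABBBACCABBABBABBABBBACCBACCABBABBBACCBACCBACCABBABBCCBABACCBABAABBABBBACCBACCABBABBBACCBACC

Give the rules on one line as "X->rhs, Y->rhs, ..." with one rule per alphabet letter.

A->CC, B->BA, C->ABB

  step 0 ⇒ step 1: CABA ⇒ ABB·CC·BA·CC
    A ↦ CC
    B ↦ BA
    C ↦ ABB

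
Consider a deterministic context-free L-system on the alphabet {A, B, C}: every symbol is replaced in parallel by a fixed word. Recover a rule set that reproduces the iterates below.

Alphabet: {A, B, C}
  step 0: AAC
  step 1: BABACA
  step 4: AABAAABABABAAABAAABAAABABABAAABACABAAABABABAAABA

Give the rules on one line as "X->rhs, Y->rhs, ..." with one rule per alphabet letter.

  step 0 ⇒ step 1: AAC ⇒ BA·BA·CA
    A ↦ BA
    C ↦ CA
    B ↦ AA  (constrained at step 1)

A->BA, B->AA, C->CA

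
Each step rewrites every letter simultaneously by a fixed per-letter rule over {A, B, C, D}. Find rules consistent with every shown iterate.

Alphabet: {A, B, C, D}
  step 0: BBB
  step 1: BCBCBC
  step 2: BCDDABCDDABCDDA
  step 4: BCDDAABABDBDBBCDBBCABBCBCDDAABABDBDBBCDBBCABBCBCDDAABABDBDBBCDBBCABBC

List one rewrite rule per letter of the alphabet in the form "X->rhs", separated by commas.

A->DB, B->BC, C->DDA, D->AB

  step 1 ⇒ step 2: BCBCBC ⇒ BC·DDA·BC·DDA·BC·DDA
    B ↦ BC
    C ↦ DDA
    A ↦ DB  (constrained at step 2)
    D ↦ AB  (constrained at step 2)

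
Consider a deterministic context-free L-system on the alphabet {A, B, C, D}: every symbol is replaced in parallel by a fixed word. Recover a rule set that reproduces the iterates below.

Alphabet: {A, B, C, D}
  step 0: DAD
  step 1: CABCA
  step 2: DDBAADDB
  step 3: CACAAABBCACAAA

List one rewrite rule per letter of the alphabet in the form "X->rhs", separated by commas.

  step 2 ⇒ step 3: DDBAADDB ⇒ CA·CA·AA·B·B·CA·CA·AA
    A ↦ B
    B ↦ AA
    D ↦ CA
  step 1 ⇒ step 2: CABCA ⇒ DD·B·AA·DD·B
    C ↦ DD

A->B, B->AA, C->DD, D->CA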